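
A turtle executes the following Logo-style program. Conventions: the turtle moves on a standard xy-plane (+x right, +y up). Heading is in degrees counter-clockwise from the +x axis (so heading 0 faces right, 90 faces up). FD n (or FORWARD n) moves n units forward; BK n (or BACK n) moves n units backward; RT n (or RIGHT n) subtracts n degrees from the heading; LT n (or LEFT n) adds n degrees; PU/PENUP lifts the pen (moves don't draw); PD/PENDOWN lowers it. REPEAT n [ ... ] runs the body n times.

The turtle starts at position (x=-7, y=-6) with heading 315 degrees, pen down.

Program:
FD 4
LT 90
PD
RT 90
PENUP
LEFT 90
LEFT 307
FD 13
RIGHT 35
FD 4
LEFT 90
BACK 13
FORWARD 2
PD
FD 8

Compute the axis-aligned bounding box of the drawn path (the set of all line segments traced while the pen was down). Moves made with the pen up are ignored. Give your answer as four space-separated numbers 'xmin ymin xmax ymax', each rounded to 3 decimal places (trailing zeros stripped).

Answer: -7 -21.411 9.581 -6

Derivation:
Executing turtle program step by step:
Start: pos=(-7,-6), heading=315, pen down
FD 4: (-7,-6) -> (-4.172,-8.828) [heading=315, draw]
LT 90: heading 315 -> 45
PD: pen down
RT 90: heading 45 -> 315
PU: pen up
LT 90: heading 315 -> 45
LT 307: heading 45 -> 352
FD 13: (-4.172,-8.828) -> (8.702,-10.638) [heading=352, move]
RT 35: heading 352 -> 317
FD 4: (8.702,-10.638) -> (11.627,-13.366) [heading=317, move]
LT 90: heading 317 -> 47
BK 13: (11.627,-13.366) -> (2.761,-22.873) [heading=47, move]
FD 2: (2.761,-22.873) -> (4.125,-21.411) [heading=47, move]
PD: pen down
FD 8: (4.125,-21.411) -> (9.581,-15.56) [heading=47, draw]
Final: pos=(9.581,-15.56), heading=47, 2 segment(s) drawn

Segment endpoints: x in {-7, -4.172, 4.125, 9.581}, y in {-21.411, -15.56, -8.828, -6}
xmin=-7, ymin=-21.411, xmax=9.581, ymax=-6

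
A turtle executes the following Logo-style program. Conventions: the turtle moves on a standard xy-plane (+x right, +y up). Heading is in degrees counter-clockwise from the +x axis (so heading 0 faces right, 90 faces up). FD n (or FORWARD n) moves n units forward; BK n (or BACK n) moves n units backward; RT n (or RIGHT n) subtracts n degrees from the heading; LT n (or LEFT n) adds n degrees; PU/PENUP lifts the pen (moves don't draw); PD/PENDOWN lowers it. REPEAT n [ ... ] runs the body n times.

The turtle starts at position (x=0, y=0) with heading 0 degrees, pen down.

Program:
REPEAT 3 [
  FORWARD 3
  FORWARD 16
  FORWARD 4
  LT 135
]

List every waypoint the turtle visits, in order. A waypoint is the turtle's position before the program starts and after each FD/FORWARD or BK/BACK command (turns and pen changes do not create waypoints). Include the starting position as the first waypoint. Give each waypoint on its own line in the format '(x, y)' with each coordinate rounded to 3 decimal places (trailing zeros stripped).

Answer: (0, 0)
(3, 0)
(19, 0)
(23, 0)
(20.879, 2.121)
(9.565, 13.435)
(6.737, 16.263)
(6.737, 13.263)
(6.737, -2.737)
(6.737, -6.737)

Derivation:
Executing turtle program step by step:
Start: pos=(0,0), heading=0, pen down
REPEAT 3 [
  -- iteration 1/3 --
  FD 3: (0,0) -> (3,0) [heading=0, draw]
  FD 16: (3,0) -> (19,0) [heading=0, draw]
  FD 4: (19,0) -> (23,0) [heading=0, draw]
  LT 135: heading 0 -> 135
  -- iteration 2/3 --
  FD 3: (23,0) -> (20.879,2.121) [heading=135, draw]
  FD 16: (20.879,2.121) -> (9.565,13.435) [heading=135, draw]
  FD 4: (9.565,13.435) -> (6.737,16.263) [heading=135, draw]
  LT 135: heading 135 -> 270
  -- iteration 3/3 --
  FD 3: (6.737,16.263) -> (6.737,13.263) [heading=270, draw]
  FD 16: (6.737,13.263) -> (6.737,-2.737) [heading=270, draw]
  FD 4: (6.737,-2.737) -> (6.737,-6.737) [heading=270, draw]
  LT 135: heading 270 -> 45
]
Final: pos=(6.737,-6.737), heading=45, 9 segment(s) drawn
Waypoints (10 total):
(0, 0)
(3, 0)
(19, 0)
(23, 0)
(20.879, 2.121)
(9.565, 13.435)
(6.737, 16.263)
(6.737, 13.263)
(6.737, -2.737)
(6.737, -6.737)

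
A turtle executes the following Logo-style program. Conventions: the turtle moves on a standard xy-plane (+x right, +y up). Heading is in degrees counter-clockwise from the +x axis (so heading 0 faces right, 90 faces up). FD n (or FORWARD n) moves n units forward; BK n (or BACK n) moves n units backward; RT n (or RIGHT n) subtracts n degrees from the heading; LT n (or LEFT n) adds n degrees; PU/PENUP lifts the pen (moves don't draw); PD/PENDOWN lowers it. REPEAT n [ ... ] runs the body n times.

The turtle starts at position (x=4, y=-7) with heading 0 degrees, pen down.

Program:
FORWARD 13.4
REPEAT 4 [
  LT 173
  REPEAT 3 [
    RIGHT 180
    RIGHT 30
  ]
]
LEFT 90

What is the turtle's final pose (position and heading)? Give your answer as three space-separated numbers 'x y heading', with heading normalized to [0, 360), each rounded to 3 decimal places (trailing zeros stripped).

Answer: 17.4 -7 62

Derivation:
Executing turtle program step by step:
Start: pos=(4,-7), heading=0, pen down
FD 13.4: (4,-7) -> (17.4,-7) [heading=0, draw]
REPEAT 4 [
  -- iteration 1/4 --
  LT 173: heading 0 -> 173
  REPEAT 3 [
    -- iteration 1/3 --
    RT 180: heading 173 -> 353
    RT 30: heading 353 -> 323
    -- iteration 2/3 --
    RT 180: heading 323 -> 143
    RT 30: heading 143 -> 113
    -- iteration 3/3 --
    RT 180: heading 113 -> 293
    RT 30: heading 293 -> 263
  ]
  -- iteration 2/4 --
  LT 173: heading 263 -> 76
  REPEAT 3 [
    -- iteration 1/3 --
    RT 180: heading 76 -> 256
    RT 30: heading 256 -> 226
    -- iteration 2/3 --
    RT 180: heading 226 -> 46
    RT 30: heading 46 -> 16
    -- iteration 3/3 --
    RT 180: heading 16 -> 196
    RT 30: heading 196 -> 166
  ]
  -- iteration 3/4 --
  LT 173: heading 166 -> 339
  REPEAT 3 [
    -- iteration 1/3 --
    RT 180: heading 339 -> 159
    RT 30: heading 159 -> 129
    -- iteration 2/3 --
    RT 180: heading 129 -> 309
    RT 30: heading 309 -> 279
    -- iteration 3/3 --
    RT 180: heading 279 -> 99
    RT 30: heading 99 -> 69
  ]
  -- iteration 4/4 --
  LT 173: heading 69 -> 242
  REPEAT 3 [
    -- iteration 1/3 --
    RT 180: heading 242 -> 62
    RT 30: heading 62 -> 32
    -- iteration 2/3 --
    RT 180: heading 32 -> 212
    RT 30: heading 212 -> 182
    -- iteration 3/3 --
    RT 180: heading 182 -> 2
    RT 30: heading 2 -> 332
  ]
]
LT 90: heading 332 -> 62
Final: pos=(17.4,-7), heading=62, 1 segment(s) drawn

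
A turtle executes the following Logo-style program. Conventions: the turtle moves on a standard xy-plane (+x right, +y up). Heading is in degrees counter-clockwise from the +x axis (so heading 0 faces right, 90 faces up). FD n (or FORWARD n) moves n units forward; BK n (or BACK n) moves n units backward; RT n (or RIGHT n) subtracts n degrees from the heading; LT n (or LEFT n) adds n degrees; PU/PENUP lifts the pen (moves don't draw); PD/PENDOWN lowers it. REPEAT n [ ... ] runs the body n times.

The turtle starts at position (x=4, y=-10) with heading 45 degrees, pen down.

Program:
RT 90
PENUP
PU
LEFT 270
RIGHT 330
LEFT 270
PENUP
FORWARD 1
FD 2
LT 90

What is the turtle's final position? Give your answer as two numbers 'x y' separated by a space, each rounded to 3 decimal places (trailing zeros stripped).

Answer: 1.102 -9.224

Derivation:
Executing turtle program step by step:
Start: pos=(4,-10), heading=45, pen down
RT 90: heading 45 -> 315
PU: pen up
PU: pen up
LT 270: heading 315 -> 225
RT 330: heading 225 -> 255
LT 270: heading 255 -> 165
PU: pen up
FD 1: (4,-10) -> (3.034,-9.741) [heading=165, move]
FD 2: (3.034,-9.741) -> (1.102,-9.224) [heading=165, move]
LT 90: heading 165 -> 255
Final: pos=(1.102,-9.224), heading=255, 0 segment(s) drawn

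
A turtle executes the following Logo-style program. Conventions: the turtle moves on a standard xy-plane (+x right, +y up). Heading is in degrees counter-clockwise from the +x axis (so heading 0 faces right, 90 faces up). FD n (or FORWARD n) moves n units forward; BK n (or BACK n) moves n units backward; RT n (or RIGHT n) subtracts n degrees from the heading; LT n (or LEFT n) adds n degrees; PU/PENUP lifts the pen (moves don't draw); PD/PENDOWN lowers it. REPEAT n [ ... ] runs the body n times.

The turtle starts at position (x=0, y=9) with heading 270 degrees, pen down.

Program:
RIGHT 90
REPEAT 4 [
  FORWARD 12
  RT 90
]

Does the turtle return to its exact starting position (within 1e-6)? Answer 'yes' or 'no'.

Answer: yes

Derivation:
Executing turtle program step by step:
Start: pos=(0,9), heading=270, pen down
RT 90: heading 270 -> 180
REPEAT 4 [
  -- iteration 1/4 --
  FD 12: (0,9) -> (-12,9) [heading=180, draw]
  RT 90: heading 180 -> 90
  -- iteration 2/4 --
  FD 12: (-12,9) -> (-12,21) [heading=90, draw]
  RT 90: heading 90 -> 0
  -- iteration 3/4 --
  FD 12: (-12,21) -> (0,21) [heading=0, draw]
  RT 90: heading 0 -> 270
  -- iteration 4/4 --
  FD 12: (0,21) -> (0,9) [heading=270, draw]
  RT 90: heading 270 -> 180
]
Final: pos=(0,9), heading=180, 4 segment(s) drawn

Start position: (0, 9)
Final position: (0, 9)
Distance = 0; < 1e-6 -> CLOSED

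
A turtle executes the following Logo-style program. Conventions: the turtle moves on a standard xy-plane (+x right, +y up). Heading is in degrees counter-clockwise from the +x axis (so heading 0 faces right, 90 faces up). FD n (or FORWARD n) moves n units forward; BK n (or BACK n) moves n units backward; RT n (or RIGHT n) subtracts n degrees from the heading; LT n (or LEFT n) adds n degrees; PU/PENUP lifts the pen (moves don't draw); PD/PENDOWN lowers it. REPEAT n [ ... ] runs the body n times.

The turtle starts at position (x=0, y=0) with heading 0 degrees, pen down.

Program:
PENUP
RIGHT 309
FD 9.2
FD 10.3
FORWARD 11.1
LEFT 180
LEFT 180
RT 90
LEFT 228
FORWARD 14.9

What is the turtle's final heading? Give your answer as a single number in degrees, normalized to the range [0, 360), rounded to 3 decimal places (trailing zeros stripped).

Executing turtle program step by step:
Start: pos=(0,0), heading=0, pen down
PU: pen up
RT 309: heading 0 -> 51
FD 9.2: (0,0) -> (5.79,7.15) [heading=51, move]
FD 10.3: (5.79,7.15) -> (12.272,15.154) [heading=51, move]
FD 11.1: (12.272,15.154) -> (19.257,23.781) [heading=51, move]
LT 180: heading 51 -> 231
LT 180: heading 231 -> 51
RT 90: heading 51 -> 321
LT 228: heading 321 -> 189
FD 14.9: (19.257,23.781) -> (4.541,21.45) [heading=189, move]
Final: pos=(4.541,21.45), heading=189, 0 segment(s) drawn

Answer: 189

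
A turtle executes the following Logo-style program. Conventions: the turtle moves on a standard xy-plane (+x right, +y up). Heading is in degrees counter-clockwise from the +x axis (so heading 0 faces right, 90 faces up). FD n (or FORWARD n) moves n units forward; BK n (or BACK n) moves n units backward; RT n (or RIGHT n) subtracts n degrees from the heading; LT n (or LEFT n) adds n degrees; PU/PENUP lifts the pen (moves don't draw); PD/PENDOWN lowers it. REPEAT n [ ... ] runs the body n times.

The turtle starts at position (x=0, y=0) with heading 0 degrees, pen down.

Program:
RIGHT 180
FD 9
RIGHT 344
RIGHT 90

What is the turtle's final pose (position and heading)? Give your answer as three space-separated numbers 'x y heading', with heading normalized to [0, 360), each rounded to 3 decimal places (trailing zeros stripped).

Answer: -9 0 106

Derivation:
Executing turtle program step by step:
Start: pos=(0,0), heading=0, pen down
RT 180: heading 0 -> 180
FD 9: (0,0) -> (-9,0) [heading=180, draw]
RT 344: heading 180 -> 196
RT 90: heading 196 -> 106
Final: pos=(-9,0), heading=106, 1 segment(s) drawn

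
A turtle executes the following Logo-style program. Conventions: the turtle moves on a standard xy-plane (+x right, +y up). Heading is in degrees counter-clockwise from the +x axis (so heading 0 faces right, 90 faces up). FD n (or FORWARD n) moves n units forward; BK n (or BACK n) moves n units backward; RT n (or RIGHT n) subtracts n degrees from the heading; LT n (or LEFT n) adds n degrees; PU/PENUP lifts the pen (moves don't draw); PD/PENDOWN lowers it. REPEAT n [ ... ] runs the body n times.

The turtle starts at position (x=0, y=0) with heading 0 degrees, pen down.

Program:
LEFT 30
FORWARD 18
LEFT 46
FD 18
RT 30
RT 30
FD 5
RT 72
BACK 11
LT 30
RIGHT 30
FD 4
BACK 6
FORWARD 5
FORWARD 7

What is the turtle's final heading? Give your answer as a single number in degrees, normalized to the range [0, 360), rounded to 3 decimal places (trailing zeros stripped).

Answer: 304

Derivation:
Executing turtle program step by step:
Start: pos=(0,0), heading=0, pen down
LT 30: heading 0 -> 30
FD 18: (0,0) -> (15.588,9) [heading=30, draw]
LT 46: heading 30 -> 76
FD 18: (15.588,9) -> (19.943,26.465) [heading=76, draw]
RT 30: heading 76 -> 46
RT 30: heading 46 -> 16
FD 5: (19.943,26.465) -> (24.749,27.844) [heading=16, draw]
RT 72: heading 16 -> 304
BK 11: (24.749,27.844) -> (18.598,36.963) [heading=304, draw]
LT 30: heading 304 -> 334
RT 30: heading 334 -> 304
FD 4: (18.598,36.963) -> (20.835,33.647) [heading=304, draw]
BK 6: (20.835,33.647) -> (17.48,38.621) [heading=304, draw]
FD 5: (17.48,38.621) -> (20.276,34.476) [heading=304, draw]
FD 7: (20.276,34.476) -> (24.19,28.673) [heading=304, draw]
Final: pos=(24.19,28.673), heading=304, 8 segment(s) drawn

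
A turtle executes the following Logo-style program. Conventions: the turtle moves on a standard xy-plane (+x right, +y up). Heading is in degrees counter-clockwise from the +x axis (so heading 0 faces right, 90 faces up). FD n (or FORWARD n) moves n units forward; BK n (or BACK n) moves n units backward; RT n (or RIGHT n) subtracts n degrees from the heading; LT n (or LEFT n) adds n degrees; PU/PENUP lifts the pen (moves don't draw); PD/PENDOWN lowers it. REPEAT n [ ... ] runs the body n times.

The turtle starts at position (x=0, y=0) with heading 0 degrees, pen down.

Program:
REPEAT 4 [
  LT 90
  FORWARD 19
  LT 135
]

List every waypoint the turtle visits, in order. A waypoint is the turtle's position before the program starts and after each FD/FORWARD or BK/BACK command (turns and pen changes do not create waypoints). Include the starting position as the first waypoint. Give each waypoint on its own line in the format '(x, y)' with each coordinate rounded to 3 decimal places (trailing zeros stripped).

Answer: (0, 0)
(0, 19)
(13.435, 5.565)
(-5.565, 5.565)
(7.87, 19)

Derivation:
Executing turtle program step by step:
Start: pos=(0,0), heading=0, pen down
REPEAT 4 [
  -- iteration 1/4 --
  LT 90: heading 0 -> 90
  FD 19: (0,0) -> (0,19) [heading=90, draw]
  LT 135: heading 90 -> 225
  -- iteration 2/4 --
  LT 90: heading 225 -> 315
  FD 19: (0,19) -> (13.435,5.565) [heading=315, draw]
  LT 135: heading 315 -> 90
  -- iteration 3/4 --
  LT 90: heading 90 -> 180
  FD 19: (13.435,5.565) -> (-5.565,5.565) [heading=180, draw]
  LT 135: heading 180 -> 315
  -- iteration 4/4 --
  LT 90: heading 315 -> 45
  FD 19: (-5.565,5.565) -> (7.87,19) [heading=45, draw]
  LT 135: heading 45 -> 180
]
Final: pos=(7.87,19), heading=180, 4 segment(s) drawn
Waypoints (5 total):
(0, 0)
(0, 19)
(13.435, 5.565)
(-5.565, 5.565)
(7.87, 19)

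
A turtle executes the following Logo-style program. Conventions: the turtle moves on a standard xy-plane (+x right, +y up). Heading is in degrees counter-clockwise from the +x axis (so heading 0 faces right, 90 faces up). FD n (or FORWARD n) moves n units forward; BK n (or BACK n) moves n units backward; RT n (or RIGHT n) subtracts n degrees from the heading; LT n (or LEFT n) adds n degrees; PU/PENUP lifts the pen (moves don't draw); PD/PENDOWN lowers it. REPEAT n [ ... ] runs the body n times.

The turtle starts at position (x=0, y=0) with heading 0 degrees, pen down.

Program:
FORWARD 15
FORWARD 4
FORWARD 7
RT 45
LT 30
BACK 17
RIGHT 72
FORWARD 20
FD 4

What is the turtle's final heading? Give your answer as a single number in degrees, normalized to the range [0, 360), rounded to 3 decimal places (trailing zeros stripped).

Executing turtle program step by step:
Start: pos=(0,0), heading=0, pen down
FD 15: (0,0) -> (15,0) [heading=0, draw]
FD 4: (15,0) -> (19,0) [heading=0, draw]
FD 7: (19,0) -> (26,0) [heading=0, draw]
RT 45: heading 0 -> 315
LT 30: heading 315 -> 345
BK 17: (26,0) -> (9.579,4.4) [heading=345, draw]
RT 72: heading 345 -> 273
FD 20: (9.579,4.4) -> (10.626,-15.573) [heading=273, draw]
FD 4: (10.626,-15.573) -> (10.835,-19.567) [heading=273, draw]
Final: pos=(10.835,-19.567), heading=273, 6 segment(s) drawn

Answer: 273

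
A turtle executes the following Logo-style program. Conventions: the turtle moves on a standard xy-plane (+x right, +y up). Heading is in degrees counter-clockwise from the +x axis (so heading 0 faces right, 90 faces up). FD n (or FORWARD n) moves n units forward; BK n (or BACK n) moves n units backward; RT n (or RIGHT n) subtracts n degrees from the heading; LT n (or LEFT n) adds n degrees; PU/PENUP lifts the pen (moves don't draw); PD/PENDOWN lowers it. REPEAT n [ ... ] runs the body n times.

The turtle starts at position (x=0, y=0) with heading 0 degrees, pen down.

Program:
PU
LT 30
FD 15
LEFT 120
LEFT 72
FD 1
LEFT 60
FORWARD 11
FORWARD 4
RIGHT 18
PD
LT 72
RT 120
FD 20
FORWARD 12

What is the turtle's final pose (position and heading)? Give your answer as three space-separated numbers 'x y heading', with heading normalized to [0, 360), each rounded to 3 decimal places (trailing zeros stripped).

Executing turtle program step by step:
Start: pos=(0,0), heading=0, pen down
PU: pen up
LT 30: heading 0 -> 30
FD 15: (0,0) -> (12.99,7.5) [heading=30, move]
LT 120: heading 30 -> 150
LT 72: heading 150 -> 222
FD 1: (12.99,7.5) -> (12.247,6.831) [heading=222, move]
LT 60: heading 222 -> 282
FD 11: (12.247,6.831) -> (14.534,-3.929) [heading=282, move]
FD 4: (14.534,-3.929) -> (15.366,-7.841) [heading=282, move]
RT 18: heading 282 -> 264
PD: pen down
LT 72: heading 264 -> 336
RT 120: heading 336 -> 216
FD 20: (15.366,-7.841) -> (-0.814,-19.597) [heading=216, draw]
FD 12: (-0.814,-19.597) -> (-10.523,-26.65) [heading=216, draw]
Final: pos=(-10.523,-26.65), heading=216, 2 segment(s) drawn

Answer: -10.523 -26.65 216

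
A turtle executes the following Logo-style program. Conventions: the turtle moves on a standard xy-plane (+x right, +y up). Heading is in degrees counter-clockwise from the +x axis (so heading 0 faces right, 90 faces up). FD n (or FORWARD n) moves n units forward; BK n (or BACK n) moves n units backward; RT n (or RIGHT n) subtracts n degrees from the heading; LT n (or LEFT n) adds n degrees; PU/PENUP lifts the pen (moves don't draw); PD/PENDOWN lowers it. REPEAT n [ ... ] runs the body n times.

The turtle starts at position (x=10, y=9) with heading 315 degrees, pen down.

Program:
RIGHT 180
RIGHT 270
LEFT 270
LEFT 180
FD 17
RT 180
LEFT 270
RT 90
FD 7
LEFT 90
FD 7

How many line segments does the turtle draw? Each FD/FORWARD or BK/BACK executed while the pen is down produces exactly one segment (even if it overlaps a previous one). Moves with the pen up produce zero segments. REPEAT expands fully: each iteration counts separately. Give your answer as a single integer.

Answer: 3

Derivation:
Executing turtle program step by step:
Start: pos=(10,9), heading=315, pen down
RT 180: heading 315 -> 135
RT 270: heading 135 -> 225
LT 270: heading 225 -> 135
LT 180: heading 135 -> 315
FD 17: (10,9) -> (22.021,-3.021) [heading=315, draw]
RT 180: heading 315 -> 135
LT 270: heading 135 -> 45
RT 90: heading 45 -> 315
FD 7: (22.021,-3.021) -> (26.971,-7.971) [heading=315, draw]
LT 90: heading 315 -> 45
FD 7: (26.971,-7.971) -> (31.92,-3.021) [heading=45, draw]
Final: pos=(31.92,-3.021), heading=45, 3 segment(s) drawn
Segments drawn: 3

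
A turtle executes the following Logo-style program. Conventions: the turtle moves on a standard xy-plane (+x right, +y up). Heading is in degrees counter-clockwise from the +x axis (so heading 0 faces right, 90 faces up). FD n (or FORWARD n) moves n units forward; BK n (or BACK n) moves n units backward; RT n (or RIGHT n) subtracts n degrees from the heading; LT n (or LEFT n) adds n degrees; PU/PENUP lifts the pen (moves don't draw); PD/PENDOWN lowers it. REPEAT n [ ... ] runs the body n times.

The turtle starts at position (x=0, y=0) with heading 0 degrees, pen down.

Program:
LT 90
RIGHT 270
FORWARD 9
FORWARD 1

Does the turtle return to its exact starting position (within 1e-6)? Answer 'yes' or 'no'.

Executing turtle program step by step:
Start: pos=(0,0), heading=0, pen down
LT 90: heading 0 -> 90
RT 270: heading 90 -> 180
FD 9: (0,0) -> (-9,0) [heading=180, draw]
FD 1: (-9,0) -> (-10,0) [heading=180, draw]
Final: pos=(-10,0), heading=180, 2 segment(s) drawn

Start position: (0, 0)
Final position: (-10, 0)
Distance = 10; >= 1e-6 -> NOT closed

Answer: no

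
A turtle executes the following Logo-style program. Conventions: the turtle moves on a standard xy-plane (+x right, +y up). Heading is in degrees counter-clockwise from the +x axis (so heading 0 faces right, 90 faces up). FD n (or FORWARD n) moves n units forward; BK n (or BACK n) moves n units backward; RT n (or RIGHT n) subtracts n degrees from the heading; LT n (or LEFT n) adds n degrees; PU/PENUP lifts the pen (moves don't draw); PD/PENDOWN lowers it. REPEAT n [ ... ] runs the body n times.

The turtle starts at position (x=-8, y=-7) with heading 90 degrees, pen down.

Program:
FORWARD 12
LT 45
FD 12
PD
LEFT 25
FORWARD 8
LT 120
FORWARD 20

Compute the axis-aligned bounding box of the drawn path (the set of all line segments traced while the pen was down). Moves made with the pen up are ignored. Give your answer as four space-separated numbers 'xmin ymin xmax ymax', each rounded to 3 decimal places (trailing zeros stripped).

Executing turtle program step by step:
Start: pos=(-8,-7), heading=90, pen down
FD 12: (-8,-7) -> (-8,5) [heading=90, draw]
LT 45: heading 90 -> 135
FD 12: (-8,5) -> (-16.485,13.485) [heading=135, draw]
PD: pen down
LT 25: heading 135 -> 160
FD 8: (-16.485,13.485) -> (-24.003,16.221) [heading=160, draw]
LT 120: heading 160 -> 280
FD 20: (-24.003,16.221) -> (-20.53,-3.475) [heading=280, draw]
Final: pos=(-20.53,-3.475), heading=280, 4 segment(s) drawn

Segment endpoints: x in {-24.003, -20.53, -16.485, -8, -8}, y in {-7, -3.475, 5, 13.485, 16.221}
xmin=-24.003, ymin=-7, xmax=-8, ymax=16.221

Answer: -24.003 -7 -8 16.221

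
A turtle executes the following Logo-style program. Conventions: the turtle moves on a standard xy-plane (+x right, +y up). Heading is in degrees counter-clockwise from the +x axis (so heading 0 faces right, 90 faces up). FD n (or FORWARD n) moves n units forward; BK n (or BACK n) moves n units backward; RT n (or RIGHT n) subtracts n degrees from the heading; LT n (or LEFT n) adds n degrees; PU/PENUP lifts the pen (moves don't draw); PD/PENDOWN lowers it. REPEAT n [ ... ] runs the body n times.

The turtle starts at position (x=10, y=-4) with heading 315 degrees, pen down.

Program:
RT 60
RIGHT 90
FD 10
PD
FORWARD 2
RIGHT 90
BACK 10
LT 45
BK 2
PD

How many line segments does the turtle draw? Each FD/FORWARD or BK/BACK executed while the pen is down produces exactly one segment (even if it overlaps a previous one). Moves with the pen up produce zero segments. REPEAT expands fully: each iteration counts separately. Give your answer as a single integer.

Executing turtle program step by step:
Start: pos=(10,-4), heading=315, pen down
RT 60: heading 315 -> 255
RT 90: heading 255 -> 165
FD 10: (10,-4) -> (0.341,-1.412) [heading=165, draw]
PD: pen down
FD 2: (0.341,-1.412) -> (-1.591,-0.894) [heading=165, draw]
RT 90: heading 165 -> 75
BK 10: (-1.591,-0.894) -> (-4.179,-10.553) [heading=75, draw]
LT 45: heading 75 -> 120
BK 2: (-4.179,-10.553) -> (-3.179,-12.285) [heading=120, draw]
PD: pen down
Final: pos=(-3.179,-12.285), heading=120, 4 segment(s) drawn
Segments drawn: 4

Answer: 4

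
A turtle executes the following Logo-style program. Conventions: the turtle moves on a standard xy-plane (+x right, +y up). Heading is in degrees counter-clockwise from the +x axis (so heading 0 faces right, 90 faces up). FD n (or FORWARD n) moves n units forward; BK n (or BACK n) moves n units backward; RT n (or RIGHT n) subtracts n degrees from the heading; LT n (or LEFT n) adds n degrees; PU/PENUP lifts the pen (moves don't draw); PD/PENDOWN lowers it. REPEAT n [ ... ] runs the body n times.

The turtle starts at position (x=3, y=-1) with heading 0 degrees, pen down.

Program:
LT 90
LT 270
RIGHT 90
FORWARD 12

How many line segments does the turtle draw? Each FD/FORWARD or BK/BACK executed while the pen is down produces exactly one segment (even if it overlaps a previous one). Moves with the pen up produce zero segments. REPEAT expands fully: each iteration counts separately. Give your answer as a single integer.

Answer: 1

Derivation:
Executing turtle program step by step:
Start: pos=(3,-1), heading=0, pen down
LT 90: heading 0 -> 90
LT 270: heading 90 -> 0
RT 90: heading 0 -> 270
FD 12: (3,-1) -> (3,-13) [heading=270, draw]
Final: pos=(3,-13), heading=270, 1 segment(s) drawn
Segments drawn: 1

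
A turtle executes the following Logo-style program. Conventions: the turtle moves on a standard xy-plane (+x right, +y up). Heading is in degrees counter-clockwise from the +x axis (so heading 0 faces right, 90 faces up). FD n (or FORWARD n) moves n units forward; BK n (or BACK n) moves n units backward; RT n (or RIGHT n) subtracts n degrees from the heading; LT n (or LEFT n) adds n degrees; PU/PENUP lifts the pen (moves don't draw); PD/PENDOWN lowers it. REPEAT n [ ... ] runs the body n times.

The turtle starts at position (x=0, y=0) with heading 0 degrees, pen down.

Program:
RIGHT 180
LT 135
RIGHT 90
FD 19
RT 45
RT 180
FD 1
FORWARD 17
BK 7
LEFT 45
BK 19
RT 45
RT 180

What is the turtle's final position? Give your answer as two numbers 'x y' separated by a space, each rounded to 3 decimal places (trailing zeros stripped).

Answer: -15.87 -26.87

Derivation:
Executing turtle program step by step:
Start: pos=(0,0), heading=0, pen down
RT 180: heading 0 -> 180
LT 135: heading 180 -> 315
RT 90: heading 315 -> 225
FD 19: (0,0) -> (-13.435,-13.435) [heading=225, draw]
RT 45: heading 225 -> 180
RT 180: heading 180 -> 0
FD 1: (-13.435,-13.435) -> (-12.435,-13.435) [heading=0, draw]
FD 17: (-12.435,-13.435) -> (4.565,-13.435) [heading=0, draw]
BK 7: (4.565,-13.435) -> (-2.435,-13.435) [heading=0, draw]
LT 45: heading 0 -> 45
BK 19: (-2.435,-13.435) -> (-15.87,-26.87) [heading=45, draw]
RT 45: heading 45 -> 0
RT 180: heading 0 -> 180
Final: pos=(-15.87,-26.87), heading=180, 5 segment(s) drawn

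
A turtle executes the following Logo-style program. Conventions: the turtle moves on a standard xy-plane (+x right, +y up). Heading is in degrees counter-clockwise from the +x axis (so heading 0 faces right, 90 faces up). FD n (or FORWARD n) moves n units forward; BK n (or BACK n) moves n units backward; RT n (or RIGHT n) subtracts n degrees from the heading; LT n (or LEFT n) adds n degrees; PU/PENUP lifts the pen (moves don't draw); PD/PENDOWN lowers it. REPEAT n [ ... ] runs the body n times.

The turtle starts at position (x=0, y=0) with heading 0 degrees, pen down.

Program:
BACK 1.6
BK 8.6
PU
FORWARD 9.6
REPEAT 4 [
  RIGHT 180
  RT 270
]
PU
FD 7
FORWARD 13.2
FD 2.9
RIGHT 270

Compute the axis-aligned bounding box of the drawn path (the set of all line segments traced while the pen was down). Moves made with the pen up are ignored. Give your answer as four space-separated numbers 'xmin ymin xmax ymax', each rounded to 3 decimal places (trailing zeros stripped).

Executing turtle program step by step:
Start: pos=(0,0), heading=0, pen down
BK 1.6: (0,0) -> (-1.6,0) [heading=0, draw]
BK 8.6: (-1.6,0) -> (-10.2,0) [heading=0, draw]
PU: pen up
FD 9.6: (-10.2,0) -> (-0.6,0) [heading=0, move]
REPEAT 4 [
  -- iteration 1/4 --
  RT 180: heading 0 -> 180
  RT 270: heading 180 -> 270
  -- iteration 2/4 --
  RT 180: heading 270 -> 90
  RT 270: heading 90 -> 180
  -- iteration 3/4 --
  RT 180: heading 180 -> 0
  RT 270: heading 0 -> 90
  -- iteration 4/4 --
  RT 180: heading 90 -> 270
  RT 270: heading 270 -> 0
]
PU: pen up
FD 7: (-0.6,0) -> (6.4,0) [heading=0, move]
FD 13.2: (6.4,0) -> (19.6,0) [heading=0, move]
FD 2.9: (19.6,0) -> (22.5,0) [heading=0, move]
RT 270: heading 0 -> 90
Final: pos=(22.5,0), heading=90, 2 segment(s) drawn

Segment endpoints: x in {-10.2, -1.6, 0}, y in {0}
xmin=-10.2, ymin=0, xmax=0, ymax=0

Answer: -10.2 0 0 0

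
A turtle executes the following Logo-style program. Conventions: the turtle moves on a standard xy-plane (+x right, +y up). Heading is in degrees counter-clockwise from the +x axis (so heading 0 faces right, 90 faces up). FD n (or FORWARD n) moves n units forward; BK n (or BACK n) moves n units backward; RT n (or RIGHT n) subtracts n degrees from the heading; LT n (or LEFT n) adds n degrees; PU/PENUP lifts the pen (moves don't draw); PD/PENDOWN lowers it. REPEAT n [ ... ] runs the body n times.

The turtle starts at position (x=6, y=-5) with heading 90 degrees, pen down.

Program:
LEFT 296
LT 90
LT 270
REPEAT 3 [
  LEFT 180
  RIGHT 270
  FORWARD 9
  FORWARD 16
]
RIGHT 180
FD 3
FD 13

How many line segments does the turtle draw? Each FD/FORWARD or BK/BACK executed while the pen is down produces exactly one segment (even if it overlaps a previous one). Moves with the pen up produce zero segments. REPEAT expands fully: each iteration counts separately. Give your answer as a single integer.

Executing turtle program step by step:
Start: pos=(6,-5), heading=90, pen down
LT 296: heading 90 -> 26
LT 90: heading 26 -> 116
LT 270: heading 116 -> 26
REPEAT 3 [
  -- iteration 1/3 --
  LT 180: heading 26 -> 206
  RT 270: heading 206 -> 296
  FD 9: (6,-5) -> (9.945,-13.089) [heading=296, draw]
  FD 16: (9.945,-13.089) -> (16.959,-27.47) [heading=296, draw]
  -- iteration 2/3 --
  LT 180: heading 296 -> 116
  RT 270: heading 116 -> 206
  FD 9: (16.959,-27.47) -> (8.87,-31.415) [heading=206, draw]
  FD 16: (8.87,-31.415) -> (-5.511,-38.429) [heading=206, draw]
  -- iteration 3/3 --
  LT 180: heading 206 -> 26
  RT 270: heading 26 -> 116
  FD 9: (-5.511,-38.429) -> (-9.456,-30.34) [heading=116, draw]
  FD 16: (-9.456,-30.34) -> (-16.47,-15.959) [heading=116, draw]
]
RT 180: heading 116 -> 296
FD 3: (-16.47,-15.959) -> (-15.155,-18.656) [heading=296, draw]
FD 13: (-15.155,-18.656) -> (-9.456,-30.34) [heading=296, draw]
Final: pos=(-9.456,-30.34), heading=296, 8 segment(s) drawn
Segments drawn: 8

Answer: 8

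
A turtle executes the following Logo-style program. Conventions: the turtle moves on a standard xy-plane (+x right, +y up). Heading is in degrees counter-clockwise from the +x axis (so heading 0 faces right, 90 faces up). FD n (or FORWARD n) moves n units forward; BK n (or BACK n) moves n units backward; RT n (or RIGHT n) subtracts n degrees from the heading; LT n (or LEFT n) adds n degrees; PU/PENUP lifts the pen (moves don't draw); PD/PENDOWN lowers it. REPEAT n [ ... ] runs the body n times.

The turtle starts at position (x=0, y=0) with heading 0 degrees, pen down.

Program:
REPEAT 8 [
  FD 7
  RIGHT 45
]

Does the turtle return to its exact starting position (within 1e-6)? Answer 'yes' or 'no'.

Answer: yes

Derivation:
Executing turtle program step by step:
Start: pos=(0,0), heading=0, pen down
REPEAT 8 [
  -- iteration 1/8 --
  FD 7: (0,0) -> (7,0) [heading=0, draw]
  RT 45: heading 0 -> 315
  -- iteration 2/8 --
  FD 7: (7,0) -> (11.95,-4.95) [heading=315, draw]
  RT 45: heading 315 -> 270
  -- iteration 3/8 --
  FD 7: (11.95,-4.95) -> (11.95,-11.95) [heading=270, draw]
  RT 45: heading 270 -> 225
  -- iteration 4/8 --
  FD 7: (11.95,-11.95) -> (7,-16.899) [heading=225, draw]
  RT 45: heading 225 -> 180
  -- iteration 5/8 --
  FD 7: (7,-16.899) -> (0,-16.899) [heading=180, draw]
  RT 45: heading 180 -> 135
  -- iteration 6/8 --
  FD 7: (0,-16.899) -> (-4.95,-11.95) [heading=135, draw]
  RT 45: heading 135 -> 90
  -- iteration 7/8 --
  FD 7: (-4.95,-11.95) -> (-4.95,-4.95) [heading=90, draw]
  RT 45: heading 90 -> 45
  -- iteration 8/8 --
  FD 7: (-4.95,-4.95) -> (0,0) [heading=45, draw]
  RT 45: heading 45 -> 0
]
Final: pos=(0,0), heading=0, 8 segment(s) drawn

Start position: (0, 0)
Final position: (0, 0)
Distance = 0; < 1e-6 -> CLOSED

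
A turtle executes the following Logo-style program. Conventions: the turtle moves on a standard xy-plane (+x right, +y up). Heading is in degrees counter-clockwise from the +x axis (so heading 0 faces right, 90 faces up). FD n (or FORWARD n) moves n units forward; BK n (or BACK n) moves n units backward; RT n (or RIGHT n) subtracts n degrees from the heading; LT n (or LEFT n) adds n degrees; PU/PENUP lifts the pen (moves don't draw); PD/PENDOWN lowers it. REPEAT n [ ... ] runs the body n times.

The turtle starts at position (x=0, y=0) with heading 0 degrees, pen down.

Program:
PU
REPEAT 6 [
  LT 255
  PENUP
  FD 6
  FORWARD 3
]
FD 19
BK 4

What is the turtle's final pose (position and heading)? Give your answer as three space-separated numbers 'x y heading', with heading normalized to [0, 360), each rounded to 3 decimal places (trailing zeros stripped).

Answer: -7.953 16.047 90

Derivation:
Executing turtle program step by step:
Start: pos=(0,0), heading=0, pen down
PU: pen up
REPEAT 6 [
  -- iteration 1/6 --
  LT 255: heading 0 -> 255
  PU: pen up
  FD 6: (0,0) -> (-1.553,-5.796) [heading=255, move]
  FD 3: (-1.553,-5.796) -> (-2.329,-8.693) [heading=255, move]
  -- iteration 2/6 --
  LT 255: heading 255 -> 150
  PU: pen up
  FD 6: (-2.329,-8.693) -> (-7.526,-5.693) [heading=150, move]
  FD 3: (-7.526,-5.693) -> (-10.124,-4.193) [heading=150, move]
  -- iteration 3/6 --
  LT 255: heading 150 -> 45
  PU: pen up
  FD 6: (-10.124,-4.193) -> (-5.881,0.049) [heading=45, move]
  FD 3: (-5.881,0.049) -> (-3.76,2.171) [heading=45, move]
  -- iteration 4/6 --
  LT 255: heading 45 -> 300
  PU: pen up
  FD 6: (-3.76,2.171) -> (-0.76,-3.026) [heading=300, move]
  FD 3: (-0.76,-3.026) -> (0.74,-5.624) [heading=300, move]
  -- iteration 5/6 --
  LT 255: heading 300 -> 195
  PU: pen up
  FD 6: (0.74,-5.624) -> (-5.055,-7.177) [heading=195, move]
  FD 3: (-5.055,-7.177) -> (-7.953,-7.953) [heading=195, move]
  -- iteration 6/6 --
  LT 255: heading 195 -> 90
  PU: pen up
  FD 6: (-7.953,-7.953) -> (-7.953,-1.953) [heading=90, move]
  FD 3: (-7.953,-1.953) -> (-7.953,1.047) [heading=90, move]
]
FD 19: (-7.953,1.047) -> (-7.953,20.047) [heading=90, move]
BK 4: (-7.953,20.047) -> (-7.953,16.047) [heading=90, move]
Final: pos=(-7.953,16.047), heading=90, 0 segment(s) drawn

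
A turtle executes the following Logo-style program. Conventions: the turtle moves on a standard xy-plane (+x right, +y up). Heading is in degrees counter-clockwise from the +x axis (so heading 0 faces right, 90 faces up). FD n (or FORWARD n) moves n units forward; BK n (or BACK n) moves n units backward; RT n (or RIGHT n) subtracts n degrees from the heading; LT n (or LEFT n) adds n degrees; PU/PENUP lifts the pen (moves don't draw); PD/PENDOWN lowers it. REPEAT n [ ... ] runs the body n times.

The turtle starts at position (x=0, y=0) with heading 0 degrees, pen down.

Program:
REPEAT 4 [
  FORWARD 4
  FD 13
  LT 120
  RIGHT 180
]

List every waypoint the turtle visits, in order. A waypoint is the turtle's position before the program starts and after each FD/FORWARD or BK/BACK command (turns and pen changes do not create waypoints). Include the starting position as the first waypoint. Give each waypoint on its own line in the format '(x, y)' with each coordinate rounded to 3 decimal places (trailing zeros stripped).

Answer: (0, 0)
(4, 0)
(17, 0)
(19, -3.464)
(25.5, -14.722)
(23.5, -18.187)
(17, -29.445)
(13, -29.445)
(0, -29.445)

Derivation:
Executing turtle program step by step:
Start: pos=(0,0), heading=0, pen down
REPEAT 4 [
  -- iteration 1/4 --
  FD 4: (0,0) -> (4,0) [heading=0, draw]
  FD 13: (4,0) -> (17,0) [heading=0, draw]
  LT 120: heading 0 -> 120
  RT 180: heading 120 -> 300
  -- iteration 2/4 --
  FD 4: (17,0) -> (19,-3.464) [heading=300, draw]
  FD 13: (19,-3.464) -> (25.5,-14.722) [heading=300, draw]
  LT 120: heading 300 -> 60
  RT 180: heading 60 -> 240
  -- iteration 3/4 --
  FD 4: (25.5,-14.722) -> (23.5,-18.187) [heading=240, draw]
  FD 13: (23.5,-18.187) -> (17,-29.445) [heading=240, draw]
  LT 120: heading 240 -> 0
  RT 180: heading 0 -> 180
  -- iteration 4/4 --
  FD 4: (17,-29.445) -> (13,-29.445) [heading=180, draw]
  FD 13: (13,-29.445) -> (0,-29.445) [heading=180, draw]
  LT 120: heading 180 -> 300
  RT 180: heading 300 -> 120
]
Final: pos=(0,-29.445), heading=120, 8 segment(s) drawn
Waypoints (9 total):
(0, 0)
(4, 0)
(17, 0)
(19, -3.464)
(25.5, -14.722)
(23.5, -18.187)
(17, -29.445)
(13, -29.445)
(0, -29.445)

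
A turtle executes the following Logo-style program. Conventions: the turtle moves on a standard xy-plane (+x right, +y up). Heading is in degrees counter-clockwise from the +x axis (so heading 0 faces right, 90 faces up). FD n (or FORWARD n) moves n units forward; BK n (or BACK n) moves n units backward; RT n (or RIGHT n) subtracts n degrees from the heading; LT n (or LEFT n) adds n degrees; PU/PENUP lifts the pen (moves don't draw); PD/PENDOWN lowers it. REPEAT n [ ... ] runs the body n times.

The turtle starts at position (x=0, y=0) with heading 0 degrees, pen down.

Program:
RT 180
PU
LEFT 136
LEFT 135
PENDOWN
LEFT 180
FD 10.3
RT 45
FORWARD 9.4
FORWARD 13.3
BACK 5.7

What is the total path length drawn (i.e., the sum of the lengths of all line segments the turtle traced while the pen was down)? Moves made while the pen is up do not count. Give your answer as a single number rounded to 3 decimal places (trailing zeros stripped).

Executing turtle program step by step:
Start: pos=(0,0), heading=0, pen down
RT 180: heading 0 -> 180
PU: pen up
LT 136: heading 180 -> 316
LT 135: heading 316 -> 91
PD: pen down
LT 180: heading 91 -> 271
FD 10.3: (0,0) -> (0.18,-10.298) [heading=271, draw]
RT 45: heading 271 -> 226
FD 9.4: (0.18,-10.298) -> (-6.35,-17.06) [heading=226, draw]
FD 13.3: (-6.35,-17.06) -> (-15.589,-26.627) [heading=226, draw]
BK 5.7: (-15.589,-26.627) -> (-11.629,-22.527) [heading=226, draw]
Final: pos=(-11.629,-22.527), heading=226, 4 segment(s) drawn

Segment lengths:
  seg 1: (0,0) -> (0.18,-10.298), length = 10.3
  seg 2: (0.18,-10.298) -> (-6.35,-17.06), length = 9.4
  seg 3: (-6.35,-17.06) -> (-15.589,-26.627), length = 13.3
  seg 4: (-15.589,-26.627) -> (-11.629,-22.527), length = 5.7
Total = 38.7

Answer: 38.7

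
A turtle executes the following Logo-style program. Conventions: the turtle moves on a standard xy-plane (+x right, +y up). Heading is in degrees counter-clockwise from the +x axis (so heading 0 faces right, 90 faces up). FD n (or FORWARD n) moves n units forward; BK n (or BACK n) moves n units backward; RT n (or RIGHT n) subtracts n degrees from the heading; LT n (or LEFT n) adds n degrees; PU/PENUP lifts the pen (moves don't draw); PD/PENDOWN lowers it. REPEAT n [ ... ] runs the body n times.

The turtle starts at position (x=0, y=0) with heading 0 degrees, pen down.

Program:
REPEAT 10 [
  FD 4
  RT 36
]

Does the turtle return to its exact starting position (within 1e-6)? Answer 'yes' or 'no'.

Answer: yes

Derivation:
Executing turtle program step by step:
Start: pos=(0,0), heading=0, pen down
REPEAT 10 [
  -- iteration 1/10 --
  FD 4: (0,0) -> (4,0) [heading=0, draw]
  RT 36: heading 0 -> 324
  -- iteration 2/10 --
  FD 4: (4,0) -> (7.236,-2.351) [heading=324, draw]
  RT 36: heading 324 -> 288
  -- iteration 3/10 --
  FD 4: (7.236,-2.351) -> (8.472,-6.155) [heading=288, draw]
  RT 36: heading 288 -> 252
  -- iteration 4/10 --
  FD 4: (8.472,-6.155) -> (7.236,-9.96) [heading=252, draw]
  RT 36: heading 252 -> 216
  -- iteration 5/10 --
  FD 4: (7.236,-9.96) -> (4,-12.311) [heading=216, draw]
  RT 36: heading 216 -> 180
  -- iteration 6/10 --
  FD 4: (4,-12.311) -> (0,-12.311) [heading=180, draw]
  RT 36: heading 180 -> 144
  -- iteration 7/10 --
  FD 4: (0,-12.311) -> (-3.236,-9.96) [heading=144, draw]
  RT 36: heading 144 -> 108
  -- iteration 8/10 --
  FD 4: (-3.236,-9.96) -> (-4.472,-6.155) [heading=108, draw]
  RT 36: heading 108 -> 72
  -- iteration 9/10 --
  FD 4: (-4.472,-6.155) -> (-3.236,-2.351) [heading=72, draw]
  RT 36: heading 72 -> 36
  -- iteration 10/10 --
  FD 4: (-3.236,-2.351) -> (0,0) [heading=36, draw]
  RT 36: heading 36 -> 0
]
Final: pos=(0,0), heading=0, 10 segment(s) drawn

Start position: (0, 0)
Final position: (0, 0)
Distance = 0; < 1e-6 -> CLOSED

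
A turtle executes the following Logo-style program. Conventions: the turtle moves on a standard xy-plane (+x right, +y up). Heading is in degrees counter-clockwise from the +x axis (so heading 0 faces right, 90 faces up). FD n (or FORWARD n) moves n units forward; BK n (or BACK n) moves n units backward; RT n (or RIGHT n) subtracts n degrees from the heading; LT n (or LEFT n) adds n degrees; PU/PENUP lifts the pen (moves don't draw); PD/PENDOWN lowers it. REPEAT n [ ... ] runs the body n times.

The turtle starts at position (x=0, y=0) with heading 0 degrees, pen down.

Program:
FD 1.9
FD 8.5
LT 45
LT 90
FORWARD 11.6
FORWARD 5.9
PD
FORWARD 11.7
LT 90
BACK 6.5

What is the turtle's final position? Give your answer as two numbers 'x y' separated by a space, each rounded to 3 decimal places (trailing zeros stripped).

Executing turtle program step by step:
Start: pos=(0,0), heading=0, pen down
FD 1.9: (0,0) -> (1.9,0) [heading=0, draw]
FD 8.5: (1.9,0) -> (10.4,0) [heading=0, draw]
LT 45: heading 0 -> 45
LT 90: heading 45 -> 135
FD 11.6: (10.4,0) -> (2.198,8.202) [heading=135, draw]
FD 5.9: (2.198,8.202) -> (-1.974,12.374) [heading=135, draw]
PD: pen down
FD 11.7: (-1.974,12.374) -> (-10.248,20.648) [heading=135, draw]
LT 90: heading 135 -> 225
BK 6.5: (-10.248,20.648) -> (-5.651,25.244) [heading=225, draw]
Final: pos=(-5.651,25.244), heading=225, 6 segment(s) drawn

Answer: -5.651 25.244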